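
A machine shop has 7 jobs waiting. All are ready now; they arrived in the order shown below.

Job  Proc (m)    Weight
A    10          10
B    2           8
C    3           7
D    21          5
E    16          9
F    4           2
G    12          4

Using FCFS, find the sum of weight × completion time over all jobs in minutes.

1333

FIFO (arrival order): A B C D E F G.
A: finishes 10, weight 10, w·C = 100
B: finishes 12, weight 8, w·C = 96
C: finishes 15, weight 7, w·C = 105
D: finishes 36, weight 5, w·C = 180
E: finishes 52, weight 9, w·C = 468
F: finishes 56, weight 2, w·C = 112
G: finishes 68, weight 4, w·C = 272
Sum = 100+96+105+180+468+112+272 = 1333.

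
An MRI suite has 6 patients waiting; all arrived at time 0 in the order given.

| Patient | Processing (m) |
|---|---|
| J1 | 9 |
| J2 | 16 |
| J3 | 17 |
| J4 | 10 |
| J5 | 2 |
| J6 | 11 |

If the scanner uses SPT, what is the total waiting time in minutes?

114

SPT (increasing processing time): J5 J1 J4 J6 J2 J3.
J5: waits 0, runs 0→2
J1: waits 2, runs 2→11
J4: waits 11, runs 11→21
J6: waits 21, runs 21→32
J2: waits 32, runs 32→48
J3: waits 48, runs 48→65
Sum = 0+2+11+21+32+48 = 114.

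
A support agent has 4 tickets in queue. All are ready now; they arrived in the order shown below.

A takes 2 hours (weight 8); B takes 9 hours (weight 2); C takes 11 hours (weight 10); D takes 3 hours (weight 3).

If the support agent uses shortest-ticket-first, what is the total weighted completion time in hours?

309

SPT (increasing processing time): A D B C.
A: finishes 2, weight 8, w·C = 16
D: finishes 5, weight 3, w·C = 15
B: finishes 14, weight 2, w·C = 28
C: finishes 25, weight 10, w·C = 250
Sum = 16+15+28+250 = 309.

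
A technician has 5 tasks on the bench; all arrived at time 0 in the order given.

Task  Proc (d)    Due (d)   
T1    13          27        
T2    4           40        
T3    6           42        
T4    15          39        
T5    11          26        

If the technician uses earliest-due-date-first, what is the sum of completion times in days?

EDD (increasing due date): T5 T1 T4 T2 T3.
T5: 0→11
T1: 11→24
T4: 24→39
T2: 39→43
T3: 43→49
Sum = 11+24+39+43+49 = 166.

166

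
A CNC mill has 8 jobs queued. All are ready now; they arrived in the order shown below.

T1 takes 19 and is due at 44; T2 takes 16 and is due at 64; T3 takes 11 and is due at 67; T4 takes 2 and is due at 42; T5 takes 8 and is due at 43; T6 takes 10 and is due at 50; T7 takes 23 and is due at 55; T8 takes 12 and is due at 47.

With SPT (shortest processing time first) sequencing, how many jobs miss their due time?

SPT (increasing processing time): T4 T5 T6 T3 T8 T2 T1 T7.
T4: 0→2, due 42, tardiness 0
T5: 2→10, due 43, tardiness 0
T6: 10→20, due 50, tardiness 0
T3: 20→31, due 67, tardiness 0
T8: 31→43, due 47, tardiness 0
T2: 43→59, due 64, tardiness 0
T1: 59→78, due 44, tardiness 34
T7: 78→101, due 55, tardiness 46
Late jobs: 2.

2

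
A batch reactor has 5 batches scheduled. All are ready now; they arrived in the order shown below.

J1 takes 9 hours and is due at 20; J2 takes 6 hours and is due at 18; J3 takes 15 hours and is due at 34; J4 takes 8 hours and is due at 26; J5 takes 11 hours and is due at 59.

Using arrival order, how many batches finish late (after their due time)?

FIFO (arrival order): J1 J2 J3 J4 J5.
J1: 0→9, due 20, tardiness 0
J2: 9→15, due 18, tardiness 0
J3: 15→30, due 34, tardiness 0
J4: 30→38, due 26, tardiness 12
J5: 38→49, due 59, tardiness 0
Late batches: 1.

1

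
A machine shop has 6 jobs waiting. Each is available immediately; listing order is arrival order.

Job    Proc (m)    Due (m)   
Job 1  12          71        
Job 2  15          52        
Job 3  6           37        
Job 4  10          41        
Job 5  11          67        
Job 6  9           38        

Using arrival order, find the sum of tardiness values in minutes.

27

FIFO (arrival order): Job 1 Job 2 Job 3 Job 4 Job 5 Job 6.
Job 1: 0→12, due 71, tardiness 0
Job 2: 12→27, due 52, tardiness 0
Job 3: 27→33, due 37, tardiness 0
Job 4: 33→43, due 41, tardiness 2
Job 5: 43→54, due 67, tardiness 0
Job 6: 54→63, due 38, tardiness 25
Sum = 0+0+0+2+0+25 = 27.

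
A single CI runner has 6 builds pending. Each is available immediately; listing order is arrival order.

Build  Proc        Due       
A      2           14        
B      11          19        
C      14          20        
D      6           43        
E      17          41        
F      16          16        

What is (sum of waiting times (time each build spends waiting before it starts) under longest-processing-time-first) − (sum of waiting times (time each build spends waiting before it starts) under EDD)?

67

LPT (decreasing processing time): E F C B D A.
E: waits 0, runs 0→17
F: waits 17, runs 17→33
C: waits 33, runs 33→47
B: waits 47, runs 47→58
D: waits 58, runs 58→64
A: waits 64, runs 64→66
Sum = 0+17+33+47+58+64 = 219.
EDD (increasing due date): A F B C E D.
A: waits 0, runs 0→2
F: waits 2, runs 2→18
B: waits 18, runs 18→29
C: waits 29, runs 29→43
E: waits 43, runs 43→60
D: waits 60, runs 60→66
Sum = 0+2+18+29+43+60 = 152.
Difference = 219 − 152 = 67.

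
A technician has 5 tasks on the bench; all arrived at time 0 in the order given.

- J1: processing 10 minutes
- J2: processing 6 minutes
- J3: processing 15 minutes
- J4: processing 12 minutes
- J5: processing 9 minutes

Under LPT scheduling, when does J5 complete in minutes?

46

LPT (decreasing processing time): J3 J4 J1 J5 J2.
J3: 0→15
J4: 15→27
J1: 27→37
J5: 37→46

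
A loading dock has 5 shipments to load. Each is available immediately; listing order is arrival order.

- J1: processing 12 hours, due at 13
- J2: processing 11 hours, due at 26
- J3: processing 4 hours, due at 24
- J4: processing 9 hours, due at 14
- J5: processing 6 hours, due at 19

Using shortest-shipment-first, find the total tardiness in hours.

38

SPT (increasing processing time): J3 J5 J4 J2 J1.
J3: 0→4, due 24, tardiness 0
J5: 4→10, due 19, tardiness 0
J4: 10→19, due 14, tardiness 5
J2: 19→30, due 26, tardiness 4
J1: 30→42, due 13, tardiness 29
Sum = 0+0+5+4+29 = 38.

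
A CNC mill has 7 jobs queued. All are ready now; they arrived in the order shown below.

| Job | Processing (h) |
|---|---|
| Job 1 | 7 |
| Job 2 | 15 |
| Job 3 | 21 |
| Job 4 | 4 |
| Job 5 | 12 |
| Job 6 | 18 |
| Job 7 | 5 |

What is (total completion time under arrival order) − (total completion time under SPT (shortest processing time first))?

94

FIFO (arrival order): Job 1 Job 2 Job 3 Job 4 Job 5 Job 6 Job 7.
Job 1: 0→7
Job 2: 7→22
Job 3: 22→43
Job 4: 43→47
Job 5: 47→59
Job 6: 59→77
Job 7: 77→82
Sum = 7+22+43+47+59+77+82 = 337.
SPT (increasing processing time): Job 4 Job 7 Job 1 Job 5 Job 2 Job 6 Job 3.
Job 4: 0→4
Job 7: 4→9
Job 1: 9→16
Job 5: 16→28
Job 2: 28→43
Job 6: 43→61
Job 3: 61→82
Sum = 4+9+16+28+43+61+82 = 243.
Difference = 337 − 243 = 94.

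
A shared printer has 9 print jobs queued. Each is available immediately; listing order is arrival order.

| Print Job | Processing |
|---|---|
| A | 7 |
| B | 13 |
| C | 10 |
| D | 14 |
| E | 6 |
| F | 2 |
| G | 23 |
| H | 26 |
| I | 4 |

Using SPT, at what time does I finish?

SPT (increasing processing time): F I E A C B D G H.
F: 0→2
I: 2→6

6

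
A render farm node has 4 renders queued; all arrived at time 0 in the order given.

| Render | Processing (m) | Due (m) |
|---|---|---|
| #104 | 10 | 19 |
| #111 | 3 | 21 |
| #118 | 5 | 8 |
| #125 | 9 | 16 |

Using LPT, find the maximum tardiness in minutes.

16

LPT (decreasing processing time): #104 #125 #118 #111.
#104: 0→10, due 19, tardiness 0
#125: 10→19, due 16, tardiness 3
#118: 19→24, due 8, tardiness 16
#111: 24→27, due 21, tardiness 6
Maximum = 16.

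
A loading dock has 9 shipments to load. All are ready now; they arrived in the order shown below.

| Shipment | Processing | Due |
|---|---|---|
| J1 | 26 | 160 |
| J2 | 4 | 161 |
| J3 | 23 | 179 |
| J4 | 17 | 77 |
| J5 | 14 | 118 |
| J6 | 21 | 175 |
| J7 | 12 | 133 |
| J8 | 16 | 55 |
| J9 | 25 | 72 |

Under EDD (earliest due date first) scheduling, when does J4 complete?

EDD (increasing due date): J8 J9 J4 J5 J7 J1 J2 J6 J3.
J8: 0→16
J9: 16→41
J4: 41→58

58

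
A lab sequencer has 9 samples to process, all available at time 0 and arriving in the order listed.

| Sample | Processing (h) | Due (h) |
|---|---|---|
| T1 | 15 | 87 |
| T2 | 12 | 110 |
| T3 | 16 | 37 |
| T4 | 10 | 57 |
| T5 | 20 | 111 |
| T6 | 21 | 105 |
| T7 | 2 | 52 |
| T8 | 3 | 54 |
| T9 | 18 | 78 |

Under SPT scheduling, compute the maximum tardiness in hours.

21

SPT (increasing processing time): T7 T8 T4 T2 T1 T3 T9 T5 T6.
T7: 0→2, due 52, tardiness 0
T8: 2→5, due 54, tardiness 0
T4: 5→15, due 57, tardiness 0
T2: 15→27, due 110, tardiness 0
T1: 27→42, due 87, tardiness 0
T3: 42→58, due 37, tardiness 21
T9: 58→76, due 78, tardiness 0
T5: 76→96, due 111, tardiness 0
T6: 96→117, due 105, tardiness 12
Maximum = 21.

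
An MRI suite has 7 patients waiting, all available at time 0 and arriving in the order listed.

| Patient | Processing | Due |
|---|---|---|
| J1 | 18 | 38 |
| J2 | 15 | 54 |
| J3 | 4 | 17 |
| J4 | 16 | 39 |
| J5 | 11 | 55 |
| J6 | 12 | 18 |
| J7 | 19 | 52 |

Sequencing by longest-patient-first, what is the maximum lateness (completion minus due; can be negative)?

LPT (decreasing processing time): J7 J1 J4 J2 J6 J5 J3.
J7: 0→19, due 52, lateness -33
J1: 19→37, due 38, lateness -1
J4: 37→53, due 39, lateness 14
J2: 53→68, due 54, lateness 14
J6: 68→80, due 18, lateness 62
J5: 80→91, due 55, lateness 36
J3: 91→95, due 17, lateness 78
Maximum = 78.

78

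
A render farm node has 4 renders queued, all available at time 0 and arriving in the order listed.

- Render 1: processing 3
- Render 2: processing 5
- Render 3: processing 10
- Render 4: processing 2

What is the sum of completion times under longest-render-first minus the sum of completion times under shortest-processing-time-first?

26

LPT (decreasing processing time): Render 3 Render 2 Render 1 Render 4.
Render 3: 0→10
Render 2: 10→15
Render 1: 15→18
Render 4: 18→20
Sum = 10+15+18+20 = 63.
SPT (increasing processing time): Render 4 Render 1 Render 2 Render 3.
Render 4: 0→2
Render 1: 2→5
Render 2: 5→10
Render 3: 10→20
Sum = 2+5+10+20 = 37.
Difference = 63 − 37 = 26.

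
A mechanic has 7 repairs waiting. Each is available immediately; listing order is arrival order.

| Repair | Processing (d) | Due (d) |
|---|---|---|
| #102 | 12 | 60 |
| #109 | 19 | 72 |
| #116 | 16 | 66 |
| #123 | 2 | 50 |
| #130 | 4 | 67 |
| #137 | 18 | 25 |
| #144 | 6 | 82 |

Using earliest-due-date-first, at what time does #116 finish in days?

48

EDD (increasing due date): #137 #123 #102 #116 #130 #109 #144.
#137: 0→18
#123: 18→20
#102: 20→32
#116: 32→48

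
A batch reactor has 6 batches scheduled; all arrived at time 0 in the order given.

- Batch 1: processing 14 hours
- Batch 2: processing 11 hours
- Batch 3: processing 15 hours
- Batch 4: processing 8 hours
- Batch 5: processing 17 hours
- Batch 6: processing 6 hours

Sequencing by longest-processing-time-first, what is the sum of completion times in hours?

LPT (decreasing processing time): Batch 5 Batch 3 Batch 1 Batch 2 Batch 4 Batch 6.
Batch 5: 0→17
Batch 3: 17→32
Batch 1: 32→46
Batch 2: 46→57
Batch 4: 57→65
Batch 6: 65→71
Sum = 17+32+46+57+65+71 = 288.

288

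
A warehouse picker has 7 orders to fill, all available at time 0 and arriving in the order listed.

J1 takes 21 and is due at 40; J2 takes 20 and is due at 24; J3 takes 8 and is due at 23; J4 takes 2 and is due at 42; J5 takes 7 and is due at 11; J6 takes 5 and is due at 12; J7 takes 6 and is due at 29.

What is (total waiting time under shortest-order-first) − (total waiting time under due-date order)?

-74

SPT (increasing processing time): J4 J6 J7 J5 J3 J2 J1.
J4: waits 0, runs 0→2
J6: waits 2, runs 2→7
J7: waits 7, runs 7→13
J5: waits 13, runs 13→20
J3: waits 20, runs 20→28
J2: waits 28, runs 28→48
J1: waits 48, runs 48→69
Sum = 0+2+7+13+20+28+48 = 118.
EDD (increasing due date): J5 J6 J3 J2 J7 J1 J4.
J5: waits 0, runs 0→7
J6: waits 7, runs 7→12
J3: waits 12, runs 12→20
J2: waits 20, runs 20→40
J7: waits 40, runs 40→46
J1: waits 46, runs 46→67
J4: waits 67, runs 67→69
Sum = 0+7+12+20+40+46+67 = 192.
Difference = 118 − 192 = -74.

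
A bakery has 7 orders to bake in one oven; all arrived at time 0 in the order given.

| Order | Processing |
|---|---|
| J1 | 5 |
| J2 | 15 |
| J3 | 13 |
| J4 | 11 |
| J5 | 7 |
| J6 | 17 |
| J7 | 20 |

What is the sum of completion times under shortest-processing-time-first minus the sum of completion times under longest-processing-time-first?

SPT (increasing processing time): J1 J5 J4 J3 J2 J6 J7.
J1: 0→5
J5: 5→12
J4: 12→23
J3: 23→36
J2: 36→51
J6: 51→68
J7: 68→88
Sum = 5+12+23+36+51+68+88 = 283.
LPT (decreasing processing time): J7 J6 J2 J3 J4 J5 J1.
J7: 0→20
J6: 20→37
J2: 37→52
J3: 52→65
J4: 65→76
J5: 76→83
J1: 83→88
Sum = 20+37+52+65+76+83+88 = 421.
Difference = 283 − 421 = -138.

-138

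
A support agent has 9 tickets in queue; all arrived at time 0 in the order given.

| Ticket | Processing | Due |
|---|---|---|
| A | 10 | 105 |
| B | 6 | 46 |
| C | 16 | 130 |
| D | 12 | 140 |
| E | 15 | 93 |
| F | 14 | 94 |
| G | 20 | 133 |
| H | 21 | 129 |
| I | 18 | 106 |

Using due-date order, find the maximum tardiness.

0

EDD (increasing due date): B E F A I H C G D.
B: 0→6, due 46, tardiness 0
E: 6→21, due 93, tardiness 0
F: 21→35, due 94, tardiness 0
A: 35→45, due 105, tardiness 0
I: 45→63, due 106, tardiness 0
H: 63→84, due 129, tardiness 0
C: 84→100, due 130, tardiness 0
G: 100→120, due 133, tardiness 0
D: 120→132, due 140, tardiness 0
Maximum = 0.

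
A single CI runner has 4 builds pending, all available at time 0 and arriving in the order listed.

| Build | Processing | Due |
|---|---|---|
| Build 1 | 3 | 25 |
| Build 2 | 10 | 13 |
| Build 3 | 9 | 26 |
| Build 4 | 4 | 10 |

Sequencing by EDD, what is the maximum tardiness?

1

EDD (increasing due date): Build 4 Build 2 Build 1 Build 3.
Build 4: 0→4, due 10, tardiness 0
Build 2: 4→14, due 13, tardiness 1
Build 1: 14→17, due 25, tardiness 0
Build 3: 17→26, due 26, tardiness 0
Maximum = 1.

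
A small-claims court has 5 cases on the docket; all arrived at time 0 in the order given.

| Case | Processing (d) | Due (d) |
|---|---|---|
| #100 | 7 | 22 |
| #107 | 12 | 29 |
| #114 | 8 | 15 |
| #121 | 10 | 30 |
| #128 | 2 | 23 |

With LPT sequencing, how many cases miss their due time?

LPT (decreasing processing time): #107 #121 #114 #100 #128.
#107: 0→12, due 29, tardiness 0
#121: 12→22, due 30, tardiness 0
#114: 22→30, due 15, tardiness 15
#100: 30→37, due 22, tardiness 15
#128: 37→39, due 23, tardiness 16
Late cases: 3.

3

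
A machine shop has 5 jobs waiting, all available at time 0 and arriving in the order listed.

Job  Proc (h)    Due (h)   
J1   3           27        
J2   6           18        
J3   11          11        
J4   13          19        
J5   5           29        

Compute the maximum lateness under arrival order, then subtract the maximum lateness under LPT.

FIFO (arrival order): J1 J2 J3 J4 J5.
J1: 0→3, due 27, lateness -24
J2: 3→9, due 18, lateness -9
J3: 9→20, due 11, lateness 9
J4: 20→33, due 19, lateness 14
J5: 33→38, due 29, lateness 9
Maximum = 14.
LPT (decreasing processing time): J4 J3 J2 J5 J1.
J4: 0→13, due 19, lateness -6
J3: 13→24, due 11, lateness 13
J2: 24→30, due 18, lateness 12
J5: 30→35, due 29, lateness 6
J1: 35→38, due 27, lateness 11
Maximum = 13.
Difference = 14 − 13 = 1.

1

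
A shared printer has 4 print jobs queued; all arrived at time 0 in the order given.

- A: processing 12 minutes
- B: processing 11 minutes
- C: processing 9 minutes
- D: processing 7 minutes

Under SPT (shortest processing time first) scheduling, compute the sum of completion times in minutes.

SPT (increasing processing time): D C B A.
D: 0→7
C: 7→16
B: 16→27
A: 27→39
Sum = 7+16+27+39 = 89.

89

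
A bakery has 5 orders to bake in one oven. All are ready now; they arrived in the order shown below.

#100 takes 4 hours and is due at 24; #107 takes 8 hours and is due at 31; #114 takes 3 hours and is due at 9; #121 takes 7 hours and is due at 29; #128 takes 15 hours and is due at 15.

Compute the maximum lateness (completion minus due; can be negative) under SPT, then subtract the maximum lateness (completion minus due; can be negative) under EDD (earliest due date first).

SPT (increasing processing time): #114 #100 #121 #107 #128.
#114: 0→3, due 9, lateness -6
#100: 3→7, due 24, lateness -17
#121: 7→14, due 29, lateness -15
#107: 14→22, due 31, lateness -9
#128: 22→37, due 15, lateness 22
Maximum = 22.
EDD (increasing due date): #114 #128 #100 #121 #107.
#114: 0→3, due 9, lateness -6
#128: 3→18, due 15, lateness 3
#100: 18→22, due 24, lateness -2
#121: 22→29, due 29, lateness 0
#107: 29→37, due 31, lateness 6
Maximum = 6.
Difference = 22 − 6 = 16.

16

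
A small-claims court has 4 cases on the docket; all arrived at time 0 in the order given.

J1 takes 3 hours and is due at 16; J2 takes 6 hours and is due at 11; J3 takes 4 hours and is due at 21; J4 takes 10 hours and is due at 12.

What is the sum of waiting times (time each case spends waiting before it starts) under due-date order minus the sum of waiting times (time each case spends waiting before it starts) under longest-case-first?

EDD (increasing due date): J2 J4 J1 J3.
J2: waits 0, runs 0→6
J4: waits 6, runs 6→16
J1: waits 16, runs 16→19
J3: waits 19, runs 19→23
Sum = 0+6+16+19 = 41.
LPT (decreasing processing time): J4 J2 J3 J1.
J4: waits 0, runs 0→10
J2: waits 10, runs 10→16
J3: waits 16, runs 16→20
J1: waits 20, runs 20→23
Sum = 0+10+16+20 = 46.
Difference = 41 − 46 = -5.

-5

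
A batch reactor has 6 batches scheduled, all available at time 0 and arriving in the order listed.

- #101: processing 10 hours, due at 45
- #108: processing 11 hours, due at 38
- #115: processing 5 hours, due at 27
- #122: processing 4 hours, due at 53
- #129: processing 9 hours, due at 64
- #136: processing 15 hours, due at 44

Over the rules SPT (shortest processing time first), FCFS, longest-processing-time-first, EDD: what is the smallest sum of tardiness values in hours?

0

SPT (increasing processing time): #122 #115 #129 #101 #108 #136.
#122: 0→4, due 53, tardiness 0
#115: 4→9, due 27, tardiness 0
#129: 9→18, due 64, tardiness 0
#101: 18→28, due 45, tardiness 0
#108: 28→39, due 38, tardiness 1
#136: 39→54, due 44, tardiness 10
Sum = 0+0+0+0+1+10 = 11.
FIFO (arrival order): #101 #108 #115 #122 #129 #136.
#101: 0→10, due 45, tardiness 0
#108: 10→21, due 38, tardiness 0
#115: 21→26, due 27, tardiness 0
#122: 26→30, due 53, tardiness 0
#129: 30→39, due 64, tardiness 0
#136: 39→54, due 44, tardiness 10
Sum = 0+0+0+0+0+10 = 10.
LPT (decreasing processing time): #136 #108 #101 #129 #115 #122.
#136: 0→15, due 44, tardiness 0
#108: 15→26, due 38, tardiness 0
#101: 26→36, due 45, tardiness 0
#129: 36→45, due 64, tardiness 0
#115: 45→50, due 27, tardiness 23
#122: 50→54, due 53, tardiness 1
Sum = 0+0+0+0+23+1 = 24.
EDD (increasing due date): #115 #108 #136 #101 #122 #129.
#115: 0→5, due 27, tardiness 0
#108: 5→16, due 38, tardiness 0
#136: 16→31, due 44, tardiness 0
#101: 31→41, due 45, tardiness 0
#122: 41→45, due 53, tardiness 0
#129: 45→54, due 64, tardiness 0
Sum = 0+0+0+0+0+0 = 0.
SPT 11, FIFO 10, LPT 24, EDD 0 → minimum 0.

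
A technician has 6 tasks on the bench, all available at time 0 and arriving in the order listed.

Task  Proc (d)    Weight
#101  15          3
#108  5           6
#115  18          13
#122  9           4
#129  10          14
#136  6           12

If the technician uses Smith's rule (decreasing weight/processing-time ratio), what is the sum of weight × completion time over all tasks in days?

1310

WSPT (decreasing weight/processing-time ratio): #136 #129 #108 #115 #122 #101.
#136: finishes 6, weight 12, w·C = 72
#129: finishes 16, weight 14, w·C = 224
#108: finishes 21, weight 6, w·C = 126
#115: finishes 39, weight 13, w·C = 507
#122: finishes 48, weight 4, w·C = 192
#101: finishes 63, weight 3, w·C = 189
Sum = 72+224+126+507+192+189 = 1310.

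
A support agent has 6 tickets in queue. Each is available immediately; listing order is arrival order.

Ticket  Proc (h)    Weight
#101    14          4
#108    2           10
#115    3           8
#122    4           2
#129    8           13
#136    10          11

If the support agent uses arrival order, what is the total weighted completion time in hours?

1268

FIFO (arrival order): #101 #108 #115 #122 #129 #136.
#101: finishes 14, weight 4, w·C = 56
#108: finishes 16, weight 10, w·C = 160
#115: finishes 19, weight 8, w·C = 152
#122: finishes 23, weight 2, w·C = 46
#129: finishes 31, weight 13, w·C = 403
#136: finishes 41, weight 11, w·C = 451
Sum = 56+160+152+46+403+451 = 1268.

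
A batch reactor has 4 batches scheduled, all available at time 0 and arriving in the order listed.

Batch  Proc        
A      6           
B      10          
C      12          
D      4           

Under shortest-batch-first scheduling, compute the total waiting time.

34

SPT (increasing processing time): D A B C.
D: waits 0, runs 0→4
A: waits 4, runs 4→10
B: waits 10, runs 10→20
C: waits 20, runs 20→32
Sum = 0+4+10+20 = 34.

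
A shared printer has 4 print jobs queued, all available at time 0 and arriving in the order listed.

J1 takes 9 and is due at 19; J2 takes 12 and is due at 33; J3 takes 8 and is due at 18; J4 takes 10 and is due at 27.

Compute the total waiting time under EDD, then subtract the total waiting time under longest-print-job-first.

-13

EDD (increasing due date): J3 J1 J4 J2.
J3: waits 0, runs 0→8
J1: waits 8, runs 8→17
J4: waits 17, runs 17→27
J2: waits 27, runs 27→39
Sum = 0+8+17+27 = 52.
LPT (decreasing processing time): J2 J4 J1 J3.
J2: waits 0, runs 0→12
J4: waits 12, runs 12→22
J1: waits 22, runs 22→31
J3: waits 31, runs 31→39
Sum = 0+12+22+31 = 65.
Difference = 52 − 65 = -13.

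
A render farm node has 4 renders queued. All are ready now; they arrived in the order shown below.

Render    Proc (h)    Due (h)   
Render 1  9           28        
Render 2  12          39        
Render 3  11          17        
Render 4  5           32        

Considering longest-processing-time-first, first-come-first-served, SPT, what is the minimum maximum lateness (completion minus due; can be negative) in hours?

LPT (decreasing processing time): Render 2 Render 3 Render 1 Render 4.
Render 2: 0→12, due 39, lateness -27
Render 3: 12→23, due 17, lateness 6
Render 1: 23→32, due 28, lateness 4
Render 4: 32→37, due 32, lateness 5
Maximum = 6.
FIFO (arrival order): Render 1 Render 2 Render 3 Render 4.
Render 1: 0→9, due 28, lateness -19
Render 2: 9→21, due 39, lateness -18
Render 3: 21→32, due 17, lateness 15
Render 4: 32→37, due 32, lateness 5
Maximum = 15.
SPT (increasing processing time): Render 4 Render 1 Render 3 Render 2.
Render 4: 0→5, due 32, lateness -27
Render 1: 5→14, due 28, lateness -14
Render 3: 14→25, due 17, lateness 8
Render 2: 25→37, due 39, lateness -2
Maximum = 8.
LPT 6, FIFO 15, SPT 8 → minimum 6.

6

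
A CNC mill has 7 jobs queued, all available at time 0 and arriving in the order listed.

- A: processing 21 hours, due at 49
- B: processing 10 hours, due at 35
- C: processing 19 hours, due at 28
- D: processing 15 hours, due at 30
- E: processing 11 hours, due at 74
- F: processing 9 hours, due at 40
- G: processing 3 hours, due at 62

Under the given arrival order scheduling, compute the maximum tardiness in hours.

FIFO (arrival order): A B C D E F G.
A: 0→21, due 49, tardiness 0
B: 21→31, due 35, tardiness 0
C: 31→50, due 28, tardiness 22
D: 50→65, due 30, tardiness 35
E: 65→76, due 74, tardiness 2
F: 76→85, due 40, tardiness 45
G: 85→88, due 62, tardiness 26
Maximum = 45.

45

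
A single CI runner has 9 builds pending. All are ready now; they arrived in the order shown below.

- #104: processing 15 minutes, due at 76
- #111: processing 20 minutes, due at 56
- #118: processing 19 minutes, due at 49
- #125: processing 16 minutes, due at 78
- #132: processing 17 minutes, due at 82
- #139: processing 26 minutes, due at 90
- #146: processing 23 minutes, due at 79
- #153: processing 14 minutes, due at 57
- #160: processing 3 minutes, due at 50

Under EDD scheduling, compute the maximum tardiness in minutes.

63

EDD (increasing due date): #118 #160 #111 #153 #104 #125 #146 #132 #139.
#118: 0→19, due 49, tardiness 0
#160: 19→22, due 50, tardiness 0
#111: 22→42, due 56, tardiness 0
#153: 42→56, due 57, tardiness 0
#104: 56→71, due 76, tardiness 0
#125: 71→87, due 78, tardiness 9
#146: 87→110, due 79, tardiness 31
#132: 110→127, due 82, tardiness 45
#139: 127→153, due 90, tardiness 63
Maximum = 63.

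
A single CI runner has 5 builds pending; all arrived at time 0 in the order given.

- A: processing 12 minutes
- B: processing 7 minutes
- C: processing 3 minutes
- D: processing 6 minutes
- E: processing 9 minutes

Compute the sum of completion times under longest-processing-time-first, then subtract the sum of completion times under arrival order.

14

LPT (decreasing processing time): A E B D C.
A: 0→12
E: 12→21
B: 21→28
D: 28→34
C: 34→37
Sum = 12+21+28+34+37 = 132.
FIFO (arrival order): A B C D E.
A: 0→12
B: 12→19
C: 19→22
D: 22→28
E: 28→37
Sum = 12+19+22+28+37 = 118.
Difference = 132 − 118 = 14.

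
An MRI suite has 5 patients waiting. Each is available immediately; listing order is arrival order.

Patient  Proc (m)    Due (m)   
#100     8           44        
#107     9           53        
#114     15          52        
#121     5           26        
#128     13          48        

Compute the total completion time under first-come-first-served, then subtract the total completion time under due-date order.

9

FIFO (arrival order): #100 #107 #114 #121 #128.
#100: 0→8
#107: 8→17
#114: 17→32
#121: 32→37
#128: 37→50
Sum = 8+17+32+37+50 = 144.
EDD (increasing due date): #121 #100 #128 #114 #107.
#121: 0→5
#100: 5→13
#128: 13→26
#114: 26→41
#107: 41→50
Sum = 5+13+26+41+50 = 135.
Difference = 144 − 135 = 9.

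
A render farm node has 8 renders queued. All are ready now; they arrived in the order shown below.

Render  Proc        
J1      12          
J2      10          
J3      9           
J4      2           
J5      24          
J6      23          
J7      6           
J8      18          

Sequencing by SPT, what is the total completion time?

334

SPT (increasing processing time): J4 J7 J3 J2 J1 J8 J6 J5.
J4: 0→2
J7: 2→8
J3: 8→17
J2: 17→27
J1: 27→39
J8: 39→57
J6: 57→80
J5: 80→104
Sum = 2+8+17+27+39+57+80+104 = 334.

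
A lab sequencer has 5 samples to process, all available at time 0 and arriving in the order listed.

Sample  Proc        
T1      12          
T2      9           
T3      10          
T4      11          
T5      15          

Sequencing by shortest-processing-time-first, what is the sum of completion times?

SPT (increasing processing time): T2 T3 T4 T1 T5.
T2: 0→9
T3: 9→19
T4: 19→30
T1: 30→42
T5: 42→57
Sum = 9+19+30+42+57 = 157.

157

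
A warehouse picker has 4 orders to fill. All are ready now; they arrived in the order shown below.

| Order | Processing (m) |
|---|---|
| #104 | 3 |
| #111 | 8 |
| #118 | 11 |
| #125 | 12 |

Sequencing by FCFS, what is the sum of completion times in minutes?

70

FIFO (arrival order): #104 #111 #118 #125.
#104: 0→3
#111: 3→11
#118: 11→22
#125: 22→34
Sum = 3+11+22+34 = 70.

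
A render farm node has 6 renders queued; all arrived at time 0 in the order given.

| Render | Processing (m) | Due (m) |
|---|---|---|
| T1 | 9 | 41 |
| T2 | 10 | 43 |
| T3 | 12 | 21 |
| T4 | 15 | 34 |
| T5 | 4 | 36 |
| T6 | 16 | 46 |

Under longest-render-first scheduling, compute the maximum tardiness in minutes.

30

LPT (decreasing processing time): T6 T4 T3 T2 T1 T5.
T6: 0→16, due 46, tardiness 0
T4: 16→31, due 34, tardiness 0
T3: 31→43, due 21, tardiness 22
T2: 43→53, due 43, tardiness 10
T1: 53→62, due 41, tardiness 21
T5: 62→66, due 36, tardiness 30
Maximum = 30.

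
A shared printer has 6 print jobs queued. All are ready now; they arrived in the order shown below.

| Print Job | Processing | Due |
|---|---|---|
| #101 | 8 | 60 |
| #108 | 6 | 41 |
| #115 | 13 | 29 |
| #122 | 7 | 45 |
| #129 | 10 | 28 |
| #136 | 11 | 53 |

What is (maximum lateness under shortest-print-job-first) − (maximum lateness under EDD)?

31

SPT (increasing processing time): #108 #122 #101 #129 #136 #115.
#108: 0→6, due 41, lateness -35
#122: 6→13, due 45, lateness -32
#101: 13→21, due 60, lateness -39
#129: 21→31, due 28, lateness 3
#136: 31→42, due 53, lateness -11
#115: 42→55, due 29, lateness 26
Maximum = 26.
EDD (increasing due date): #129 #115 #108 #122 #136 #101.
#129: 0→10, due 28, lateness -18
#115: 10→23, due 29, lateness -6
#108: 23→29, due 41, lateness -12
#122: 29→36, due 45, lateness -9
#136: 36→47, due 53, lateness -6
#101: 47→55, due 60, lateness -5
Maximum = -5.
Difference = 26 − -5 = 31.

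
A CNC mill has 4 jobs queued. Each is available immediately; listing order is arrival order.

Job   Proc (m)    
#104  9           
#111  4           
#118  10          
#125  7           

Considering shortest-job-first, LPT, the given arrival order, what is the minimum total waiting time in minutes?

SPT (increasing processing time): #111 #125 #104 #118.
#111: waits 0, runs 0→4
#125: waits 4, runs 4→11
#104: waits 11, runs 11→20
#118: waits 20, runs 20→30
Sum = 0+4+11+20 = 35.
LPT (decreasing processing time): #118 #104 #125 #111.
#118: waits 0, runs 0→10
#104: waits 10, runs 10→19
#125: waits 19, runs 19→26
#111: waits 26, runs 26→30
Sum = 0+10+19+26 = 55.
FIFO (arrival order): #104 #111 #118 #125.
#104: waits 0, runs 0→9
#111: waits 9, runs 9→13
#118: waits 13, runs 13→23
#125: waits 23, runs 23→30
Sum = 0+9+13+23 = 45.
SPT 35, LPT 55, FIFO 45 → minimum 35.

35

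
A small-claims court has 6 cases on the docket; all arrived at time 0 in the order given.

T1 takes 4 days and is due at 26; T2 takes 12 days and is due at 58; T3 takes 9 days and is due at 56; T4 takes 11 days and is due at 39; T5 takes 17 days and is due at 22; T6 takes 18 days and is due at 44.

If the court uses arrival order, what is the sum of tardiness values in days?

58

FIFO (arrival order): T1 T2 T3 T4 T5 T6.
T1: 0→4, due 26, tardiness 0
T2: 4→16, due 58, tardiness 0
T3: 16→25, due 56, tardiness 0
T4: 25→36, due 39, tardiness 0
T5: 36→53, due 22, tardiness 31
T6: 53→71, due 44, tardiness 27
Sum = 0+0+0+0+31+27 = 58.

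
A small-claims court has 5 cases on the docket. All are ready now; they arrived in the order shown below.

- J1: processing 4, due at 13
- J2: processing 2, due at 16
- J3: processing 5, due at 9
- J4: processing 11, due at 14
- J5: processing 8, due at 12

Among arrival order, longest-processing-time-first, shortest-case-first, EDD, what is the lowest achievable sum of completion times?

FIFO (arrival order): J1 J2 J3 J4 J5.
J1: 0→4
J2: 4→6
J3: 6→11
J4: 11→22
J5: 22→30
Sum = 4+6+11+22+30 = 73.
LPT (decreasing processing time): J4 J5 J3 J1 J2.
J4: 0→11
J5: 11→19
J3: 19→24
J1: 24→28
J2: 28→30
Sum = 11+19+24+28+30 = 112.
SPT (increasing processing time): J2 J1 J3 J5 J4.
J2: 0→2
J1: 2→6
J3: 6→11
J5: 11→19
J4: 19→30
Sum = 2+6+11+19+30 = 68.
EDD (increasing due date): J3 J5 J1 J4 J2.
J3: 0→5
J5: 5→13
J1: 13→17
J4: 17→28
J2: 28→30
Sum = 5+13+17+28+30 = 93.
FIFO 73, LPT 112, SPT 68, EDD 93 → minimum 68.

68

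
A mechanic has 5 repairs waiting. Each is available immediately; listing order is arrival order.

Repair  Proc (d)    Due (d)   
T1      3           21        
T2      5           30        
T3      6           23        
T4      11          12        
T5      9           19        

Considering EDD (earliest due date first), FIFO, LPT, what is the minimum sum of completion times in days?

EDD (increasing due date): T4 T5 T1 T3 T2.
T4: 0→11
T5: 11→20
T1: 20→23
T3: 23→29
T2: 29→34
Sum = 11+20+23+29+34 = 117.
FIFO (arrival order): T1 T2 T3 T4 T5.
T1: 0→3
T2: 3→8
T3: 8→14
T4: 14→25
T5: 25→34
Sum = 3+8+14+25+34 = 84.
LPT (decreasing processing time): T4 T5 T3 T2 T1.
T4: 0→11
T5: 11→20
T3: 20→26
T2: 26→31
T1: 31→34
Sum = 11+20+26+31+34 = 122.
EDD 117, FIFO 84, LPT 122 → minimum 84.

84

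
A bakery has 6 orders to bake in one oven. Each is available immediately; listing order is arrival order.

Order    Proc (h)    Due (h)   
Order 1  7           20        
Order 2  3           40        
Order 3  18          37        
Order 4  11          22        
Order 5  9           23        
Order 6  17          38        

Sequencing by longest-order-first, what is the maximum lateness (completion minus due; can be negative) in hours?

LPT (decreasing processing time): Order 3 Order 6 Order 4 Order 5 Order 1 Order 2.
Order 3: 0→18, due 37, lateness -19
Order 6: 18→35, due 38, lateness -3
Order 4: 35→46, due 22, lateness 24
Order 5: 46→55, due 23, lateness 32
Order 1: 55→62, due 20, lateness 42
Order 2: 62→65, due 40, lateness 25
Maximum = 42.

42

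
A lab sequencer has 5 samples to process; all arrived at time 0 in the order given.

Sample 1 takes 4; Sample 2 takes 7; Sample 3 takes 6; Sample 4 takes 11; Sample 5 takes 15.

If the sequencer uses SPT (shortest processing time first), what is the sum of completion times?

SPT (increasing processing time): Sample 1 Sample 3 Sample 2 Sample 4 Sample 5.
Sample 1: 0→4
Sample 3: 4→10
Sample 2: 10→17
Sample 4: 17→28
Sample 5: 28→43
Sum = 4+10+17+28+43 = 102.

102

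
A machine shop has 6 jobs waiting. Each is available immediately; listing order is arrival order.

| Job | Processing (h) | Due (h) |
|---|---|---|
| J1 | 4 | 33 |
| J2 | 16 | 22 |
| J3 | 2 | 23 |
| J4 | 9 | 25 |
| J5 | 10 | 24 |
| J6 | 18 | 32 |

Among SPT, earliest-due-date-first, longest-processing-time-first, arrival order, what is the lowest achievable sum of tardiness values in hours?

SPT (increasing processing time): J3 J1 J4 J5 J2 J6.
J3: 0→2, due 23, tardiness 0
J1: 2→6, due 33, tardiness 0
J4: 6→15, due 25, tardiness 0
J5: 15→25, due 24, tardiness 1
J2: 25→41, due 22, tardiness 19
J6: 41→59, due 32, tardiness 27
Sum = 0+0+0+1+19+27 = 47.
EDD (increasing due date): J2 J3 J5 J4 J6 J1.
J2: 0→16, due 22, tardiness 0
J3: 16→18, due 23, tardiness 0
J5: 18→28, due 24, tardiness 4
J4: 28→37, due 25, tardiness 12
J6: 37→55, due 32, tardiness 23
J1: 55→59, due 33, tardiness 26
Sum = 0+0+4+12+23+26 = 65.
LPT (decreasing processing time): J6 J2 J5 J4 J1 J3.
J6: 0→18, due 32, tardiness 0
J2: 18→34, due 22, tardiness 12
J5: 34→44, due 24, tardiness 20
J4: 44→53, due 25, tardiness 28
J1: 53→57, due 33, tardiness 24
J3: 57→59, due 23, tardiness 36
Sum = 0+12+20+28+24+36 = 120.
FIFO (arrival order): J1 J2 J3 J4 J5 J6.
J1: 0→4, due 33, tardiness 0
J2: 4→20, due 22, tardiness 0
J3: 20→22, due 23, tardiness 0
J4: 22→31, due 25, tardiness 6
J5: 31→41, due 24, tardiness 17
J6: 41→59, due 32, tardiness 27
Sum = 0+0+0+6+17+27 = 50.
SPT 47, EDD 65, LPT 120, FIFO 50 → minimum 47.

47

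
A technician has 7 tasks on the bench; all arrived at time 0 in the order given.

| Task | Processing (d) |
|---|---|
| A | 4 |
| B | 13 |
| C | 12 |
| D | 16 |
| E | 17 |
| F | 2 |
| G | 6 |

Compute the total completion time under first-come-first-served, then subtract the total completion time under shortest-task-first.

87

FIFO (arrival order): A B C D E F G.
A: 0→4
B: 4→17
C: 17→29
D: 29→45
E: 45→62
F: 62→64
G: 64→70
Sum = 4+17+29+45+62+64+70 = 291.
SPT (increasing processing time): F A G C B D E.
F: 0→2
A: 2→6
G: 6→12
C: 12→24
B: 24→37
D: 37→53
E: 53→70
Sum = 2+6+12+24+37+53+70 = 204.
Difference = 291 − 204 = 87.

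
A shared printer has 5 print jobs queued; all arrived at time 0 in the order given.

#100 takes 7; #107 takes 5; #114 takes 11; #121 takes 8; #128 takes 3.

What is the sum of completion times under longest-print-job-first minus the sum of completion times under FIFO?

LPT (decreasing processing time): #114 #121 #100 #107 #128.
#114: 0→11
#121: 11→19
#100: 19→26
#107: 26→31
#128: 31→34
Sum = 11+19+26+31+34 = 121.
FIFO (arrival order): #100 #107 #114 #121 #128.
#100: 0→7
#107: 7→12
#114: 12→23
#121: 23→31
#128: 31→34
Sum = 7+12+23+31+34 = 107.
Difference = 121 − 107 = 14.

14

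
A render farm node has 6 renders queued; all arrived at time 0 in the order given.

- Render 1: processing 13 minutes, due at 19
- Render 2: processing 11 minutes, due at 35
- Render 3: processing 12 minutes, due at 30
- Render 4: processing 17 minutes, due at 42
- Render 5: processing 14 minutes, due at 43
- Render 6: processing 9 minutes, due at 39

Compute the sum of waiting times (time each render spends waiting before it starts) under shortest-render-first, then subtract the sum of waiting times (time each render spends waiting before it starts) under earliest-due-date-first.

SPT (increasing processing time): Render 6 Render 2 Render 3 Render 1 Render 5 Render 4.
Render 6: waits 0, runs 0→9
Render 2: waits 9, runs 9→20
Render 3: waits 20, runs 20→32
Render 1: waits 32, runs 32→45
Render 5: waits 45, runs 45→59
Render 4: waits 59, runs 59→76
Sum = 0+9+20+32+45+59 = 165.
EDD (increasing due date): Render 1 Render 3 Render 2 Render 6 Render 4 Render 5.
Render 1: waits 0, runs 0→13
Render 3: waits 13, runs 13→25
Render 2: waits 25, runs 25→36
Render 6: waits 36, runs 36→45
Render 4: waits 45, runs 45→62
Render 5: waits 62, runs 62→76
Sum = 0+13+25+36+45+62 = 181.
Difference = 165 − 181 = -16.

-16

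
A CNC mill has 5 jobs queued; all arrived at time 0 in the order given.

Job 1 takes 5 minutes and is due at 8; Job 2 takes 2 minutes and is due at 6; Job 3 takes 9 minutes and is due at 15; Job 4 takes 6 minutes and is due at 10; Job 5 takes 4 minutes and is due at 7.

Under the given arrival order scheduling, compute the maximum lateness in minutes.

19

FIFO (arrival order): Job 1 Job 2 Job 3 Job 4 Job 5.
Job 1: 0→5, due 8, lateness -3
Job 2: 5→7, due 6, lateness 1
Job 3: 7→16, due 15, lateness 1
Job 4: 16→22, due 10, lateness 12
Job 5: 22→26, due 7, lateness 19
Maximum = 19.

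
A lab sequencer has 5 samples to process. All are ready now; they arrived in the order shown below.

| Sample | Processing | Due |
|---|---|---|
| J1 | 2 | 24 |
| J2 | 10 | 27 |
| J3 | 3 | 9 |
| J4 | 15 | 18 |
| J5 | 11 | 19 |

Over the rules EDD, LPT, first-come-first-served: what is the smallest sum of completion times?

EDD (increasing due date): J3 J4 J5 J1 J2.
J3: 0→3
J4: 3→18
J5: 18→29
J1: 29→31
J2: 31→41
Sum = 3+18+29+31+41 = 122.
LPT (decreasing processing time): J4 J5 J2 J3 J1.
J4: 0→15
J5: 15→26
J2: 26→36
J3: 36→39
J1: 39→41
Sum = 15+26+36+39+41 = 157.
FIFO (arrival order): J1 J2 J3 J4 J5.
J1: 0→2
J2: 2→12
J3: 12→15
J4: 15→30
J5: 30→41
Sum = 2+12+15+30+41 = 100.
EDD 122, LPT 157, FIFO 100 → minimum 100.

100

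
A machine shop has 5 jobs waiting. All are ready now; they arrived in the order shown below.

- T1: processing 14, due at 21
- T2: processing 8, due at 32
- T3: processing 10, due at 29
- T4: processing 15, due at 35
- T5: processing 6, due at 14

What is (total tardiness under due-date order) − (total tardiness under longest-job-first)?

EDD (increasing due date): T5 T1 T3 T2 T4.
T5: 0→6, due 14, tardiness 0
T1: 6→20, due 21, tardiness 0
T3: 20→30, due 29, tardiness 1
T2: 30→38, due 32, tardiness 6
T4: 38→53, due 35, tardiness 18
Sum = 0+0+1+6+18 = 25.
LPT (decreasing processing time): T4 T1 T3 T2 T5.
T4: 0→15, due 35, tardiness 0
T1: 15→29, due 21, tardiness 8
T3: 29→39, due 29, tardiness 10
T2: 39→47, due 32, tardiness 15
T5: 47→53, due 14, tardiness 39
Sum = 0+8+10+15+39 = 72.
Difference = 25 − 72 = -47.

-47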